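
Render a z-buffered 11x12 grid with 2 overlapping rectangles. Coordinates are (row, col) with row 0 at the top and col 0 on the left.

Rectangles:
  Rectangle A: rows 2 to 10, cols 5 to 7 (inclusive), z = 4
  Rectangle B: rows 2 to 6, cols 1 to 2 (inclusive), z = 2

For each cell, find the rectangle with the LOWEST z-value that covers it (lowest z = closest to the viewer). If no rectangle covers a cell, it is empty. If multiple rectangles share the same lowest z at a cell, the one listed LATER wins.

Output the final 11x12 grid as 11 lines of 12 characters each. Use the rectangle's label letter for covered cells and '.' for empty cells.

............
............
.BB..AAA....
.BB..AAA....
.BB..AAA....
.BB..AAA....
.BB..AAA....
.....AAA....
.....AAA....
.....AAA....
.....AAA....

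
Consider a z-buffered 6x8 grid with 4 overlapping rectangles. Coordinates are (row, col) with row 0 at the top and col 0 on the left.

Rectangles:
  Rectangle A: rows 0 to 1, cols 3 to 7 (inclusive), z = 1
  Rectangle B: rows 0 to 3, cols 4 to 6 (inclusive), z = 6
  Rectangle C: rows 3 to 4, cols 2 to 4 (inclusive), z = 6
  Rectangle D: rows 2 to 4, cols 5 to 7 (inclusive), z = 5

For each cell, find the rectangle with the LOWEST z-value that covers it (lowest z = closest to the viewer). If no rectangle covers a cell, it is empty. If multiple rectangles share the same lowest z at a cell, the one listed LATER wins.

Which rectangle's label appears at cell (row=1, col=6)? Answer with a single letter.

Answer: A

Derivation:
Check cell (1,6):
  A: rows 0-1 cols 3-7 z=1 -> covers; best now A (z=1)
  B: rows 0-3 cols 4-6 z=6 -> covers; best now A (z=1)
  C: rows 3-4 cols 2-4 -> outside (row miss)
  D: rows 2-4 cols 5-7 -> outside (row miss)
Winner: A at z=1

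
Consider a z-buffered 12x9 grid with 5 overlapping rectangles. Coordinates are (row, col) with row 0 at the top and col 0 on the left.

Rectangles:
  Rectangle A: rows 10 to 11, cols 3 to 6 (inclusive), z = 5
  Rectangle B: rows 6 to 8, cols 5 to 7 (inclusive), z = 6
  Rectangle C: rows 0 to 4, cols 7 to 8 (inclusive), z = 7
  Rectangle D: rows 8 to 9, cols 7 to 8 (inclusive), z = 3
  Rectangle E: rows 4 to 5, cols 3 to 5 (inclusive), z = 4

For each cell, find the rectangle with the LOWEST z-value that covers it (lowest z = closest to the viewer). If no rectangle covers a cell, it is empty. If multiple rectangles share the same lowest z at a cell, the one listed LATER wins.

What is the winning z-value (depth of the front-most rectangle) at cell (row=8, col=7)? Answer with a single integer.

Answer: 3

Derivation:
Check cell (8,7):
  A: rows 10-11 cols 3-6 -> outside (row miss)
  B: rows 6-8 cols 5-7 z=6 -> covers; best now B (z=6)
  C: rows 0-4 cols 7-8 -> outside (row miss)
  D: rows 8-9 cols 7-8 z=3 -> covers; best now D (z=3)
  E: rows 4-5 cols 3-5 -> outside (row miss)
Winner: D at z=3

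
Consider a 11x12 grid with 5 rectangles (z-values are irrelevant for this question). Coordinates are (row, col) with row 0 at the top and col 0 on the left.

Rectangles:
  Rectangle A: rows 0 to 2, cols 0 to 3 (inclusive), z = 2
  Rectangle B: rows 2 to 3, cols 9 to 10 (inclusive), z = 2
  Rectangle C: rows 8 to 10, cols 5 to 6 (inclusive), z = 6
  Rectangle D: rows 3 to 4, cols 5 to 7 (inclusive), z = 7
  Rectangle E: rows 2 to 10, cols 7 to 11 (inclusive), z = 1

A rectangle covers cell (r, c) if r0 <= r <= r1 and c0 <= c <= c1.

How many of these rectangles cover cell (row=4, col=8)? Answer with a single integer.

Answer: 1

Derivation:
Check cell (4,8):
  A: rows 0-2 cols 0-3 -> outside (row miss)
  B: rows 2-3 cols 9-10 -> outside (row miss)
  C: rows 8-10 cols 5-6 -> outside (row miss)
  D: rows 3-4 cols 5-7 -> outside (col miss)
  E: rows 2-10 cols 7-11 -> covers
Count covering = 1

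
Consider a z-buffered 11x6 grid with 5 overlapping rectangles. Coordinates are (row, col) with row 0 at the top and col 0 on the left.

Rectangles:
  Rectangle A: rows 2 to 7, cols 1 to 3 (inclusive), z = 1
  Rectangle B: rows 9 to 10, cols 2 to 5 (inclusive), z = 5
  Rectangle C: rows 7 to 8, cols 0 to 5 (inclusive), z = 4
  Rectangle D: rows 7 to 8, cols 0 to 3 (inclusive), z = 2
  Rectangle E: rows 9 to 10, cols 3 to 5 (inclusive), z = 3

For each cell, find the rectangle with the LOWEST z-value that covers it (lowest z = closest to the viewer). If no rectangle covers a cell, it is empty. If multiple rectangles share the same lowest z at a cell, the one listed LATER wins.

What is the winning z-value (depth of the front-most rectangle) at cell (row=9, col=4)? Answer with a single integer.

Answer: 3

Derivation:
Check cell (9,4):
  A: rows 2-7 cols 1-3 -> outside (row miss)
  B: rows 9-10 cols 2-5 z=5 -> covers; best now B (z=5)
  C: rows 7-8 cols 0-5 -> outside (row miss)
  D: rows 7-8 cols 0-3 -> outside (row miss)
  E: rows 9-10 cols 3-5 z=3 -> covers; best now E (z=3)
Winner: E at z=3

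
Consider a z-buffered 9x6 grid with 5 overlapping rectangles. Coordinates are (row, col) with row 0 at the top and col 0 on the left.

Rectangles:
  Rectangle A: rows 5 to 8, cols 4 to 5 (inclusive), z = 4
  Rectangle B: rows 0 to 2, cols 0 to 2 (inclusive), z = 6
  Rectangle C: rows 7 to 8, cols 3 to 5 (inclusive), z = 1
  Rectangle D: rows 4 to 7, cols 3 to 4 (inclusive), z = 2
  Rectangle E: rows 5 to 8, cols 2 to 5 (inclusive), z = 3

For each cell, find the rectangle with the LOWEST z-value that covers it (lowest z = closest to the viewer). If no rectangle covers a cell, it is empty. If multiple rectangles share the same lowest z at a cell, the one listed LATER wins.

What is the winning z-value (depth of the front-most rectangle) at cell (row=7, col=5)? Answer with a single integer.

Answer: 1

Derivation:
Check cell (7,5):
  A: rows 5-8 cols 4-5 z=4 -> covers; best now A (z=4)
  B: rows 0-2 cols 0-2 -> outside (row miss)
  C: rows 7-8 cols 3-5 z=1 -> covers; best now C (z=1)
  D: rows 4-7 cols 3-4 -> outside (col miss)
  E: rows 5-8 cols 2-5 z=3 -> covers; best now C (z=1)
Winner: C at z=1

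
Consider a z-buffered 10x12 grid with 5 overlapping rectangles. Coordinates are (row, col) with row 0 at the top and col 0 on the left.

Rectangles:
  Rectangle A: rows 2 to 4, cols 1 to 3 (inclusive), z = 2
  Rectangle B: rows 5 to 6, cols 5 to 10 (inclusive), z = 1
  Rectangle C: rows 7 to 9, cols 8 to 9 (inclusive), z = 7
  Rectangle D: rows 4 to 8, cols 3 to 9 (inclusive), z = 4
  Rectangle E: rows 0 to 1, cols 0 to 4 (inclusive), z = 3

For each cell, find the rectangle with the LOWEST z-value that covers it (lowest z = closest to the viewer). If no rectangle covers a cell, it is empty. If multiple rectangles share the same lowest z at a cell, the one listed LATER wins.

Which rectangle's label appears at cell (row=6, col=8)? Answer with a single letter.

Answer: B

Derivation:
Check cell (6,8):
  A: rows 2-4 cols 1-3 -> outside (row miss)
  B: rows 5-6 cols 5-10 z=1 -> covers; best now B (z=1)
  C: rows 7-9 cols 8-9 -> outside (row miss)
  D: rows 4-8 cols 3-9 z=4 -> covers; best now B (z=1)
  E: rows 0-1 cols 0-4 -> outside (row miss)
Winner: B at z=1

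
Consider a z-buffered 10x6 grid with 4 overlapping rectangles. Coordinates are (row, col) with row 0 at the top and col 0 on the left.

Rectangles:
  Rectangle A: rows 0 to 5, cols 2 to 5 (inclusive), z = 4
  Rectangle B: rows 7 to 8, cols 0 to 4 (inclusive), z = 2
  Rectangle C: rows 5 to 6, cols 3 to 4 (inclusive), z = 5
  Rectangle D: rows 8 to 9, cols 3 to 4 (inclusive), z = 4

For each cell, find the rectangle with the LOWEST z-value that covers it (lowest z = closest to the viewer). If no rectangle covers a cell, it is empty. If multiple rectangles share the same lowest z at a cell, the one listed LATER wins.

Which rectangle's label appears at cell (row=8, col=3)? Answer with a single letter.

Check cell (8,3):
  A: rows 0-5 cols 2-5 -> outside (row miss)
  B: rows 7-8 cols 0-4 z=2 -> covers; best now B (z=2)
  C: rows 5-6 cols 3-4 -> outside (row miss)
  D: rows 8-9 cols 3-4 z=4 -> covers; best now B (z=2)
Winner: B at z=2

Answer: B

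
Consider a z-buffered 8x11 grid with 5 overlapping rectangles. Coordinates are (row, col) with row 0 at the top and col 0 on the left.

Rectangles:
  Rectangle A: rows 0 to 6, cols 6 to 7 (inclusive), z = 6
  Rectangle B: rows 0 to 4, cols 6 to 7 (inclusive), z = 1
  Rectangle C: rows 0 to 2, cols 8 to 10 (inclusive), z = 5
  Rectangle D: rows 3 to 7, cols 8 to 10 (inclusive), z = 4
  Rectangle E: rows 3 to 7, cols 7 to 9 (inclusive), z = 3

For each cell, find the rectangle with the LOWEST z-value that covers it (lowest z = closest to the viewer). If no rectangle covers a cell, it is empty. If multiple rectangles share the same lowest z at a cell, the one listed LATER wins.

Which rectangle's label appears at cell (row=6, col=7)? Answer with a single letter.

Check cell (6,7):
  A: rows 0-6 cols 6-7 z=6 -> covers; best now A (z=6)
  B: rows 0-4 cols 6-7 -> outside (row miss)
  C: rows 0-2 cols 8-10 -> outside (row miss)
  D: rows 3-7 cols 8-10 -> outside (col miss)
  E: rows 3-7 cols 7-9 z=3 -> covers; best now E (z=3)
Winner: E at z=3

Answer: E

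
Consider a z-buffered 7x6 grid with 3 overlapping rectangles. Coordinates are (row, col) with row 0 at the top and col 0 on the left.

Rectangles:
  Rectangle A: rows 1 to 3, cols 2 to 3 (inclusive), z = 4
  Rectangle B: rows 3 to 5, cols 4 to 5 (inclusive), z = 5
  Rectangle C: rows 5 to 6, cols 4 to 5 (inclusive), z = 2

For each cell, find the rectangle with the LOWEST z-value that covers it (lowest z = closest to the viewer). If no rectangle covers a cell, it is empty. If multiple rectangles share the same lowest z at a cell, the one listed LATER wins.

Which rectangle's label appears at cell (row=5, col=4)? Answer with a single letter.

Check cell (5,4):
  A: rows 1-3 cols 2-3 -> outside (row miss)
  B: rows 3-5 cols 4-5 z=5 -> covers; best now B (z=5)
  C: rows 5-6 cols 4-5 z=2 -> covers; best now C (z=2)
Winner: C at z=2

Answer: C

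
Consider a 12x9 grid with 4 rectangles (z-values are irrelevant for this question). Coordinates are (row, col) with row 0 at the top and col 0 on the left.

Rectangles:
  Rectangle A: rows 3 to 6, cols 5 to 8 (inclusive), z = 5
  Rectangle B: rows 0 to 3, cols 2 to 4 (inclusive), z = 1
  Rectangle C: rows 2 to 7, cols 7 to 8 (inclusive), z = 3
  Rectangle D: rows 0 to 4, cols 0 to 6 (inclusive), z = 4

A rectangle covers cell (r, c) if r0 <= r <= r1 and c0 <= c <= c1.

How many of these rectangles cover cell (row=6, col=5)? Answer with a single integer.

Check cell (6,5):
  A: rows 3-6 cols 5-8 -> covers
  B: rows 0-3 cols 2-4 -> outside (row miss)
  C: rows 2-7 cols 7-8 -> outside (col miss)
  D: rows 0-4 cols 0-6 -> outside (row miss)
Count covering = 1

Answer: 1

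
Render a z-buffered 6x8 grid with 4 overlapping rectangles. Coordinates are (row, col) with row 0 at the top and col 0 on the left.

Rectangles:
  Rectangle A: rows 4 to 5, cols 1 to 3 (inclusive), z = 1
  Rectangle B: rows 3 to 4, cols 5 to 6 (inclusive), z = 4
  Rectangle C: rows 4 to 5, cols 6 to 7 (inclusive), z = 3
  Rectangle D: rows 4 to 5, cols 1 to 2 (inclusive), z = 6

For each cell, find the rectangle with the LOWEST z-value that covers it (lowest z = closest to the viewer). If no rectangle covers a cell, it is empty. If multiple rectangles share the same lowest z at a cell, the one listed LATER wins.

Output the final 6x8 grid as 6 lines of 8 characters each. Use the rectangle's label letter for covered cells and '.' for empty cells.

........
........
........
.....BB.
.AAA.BCC
.AAA..CC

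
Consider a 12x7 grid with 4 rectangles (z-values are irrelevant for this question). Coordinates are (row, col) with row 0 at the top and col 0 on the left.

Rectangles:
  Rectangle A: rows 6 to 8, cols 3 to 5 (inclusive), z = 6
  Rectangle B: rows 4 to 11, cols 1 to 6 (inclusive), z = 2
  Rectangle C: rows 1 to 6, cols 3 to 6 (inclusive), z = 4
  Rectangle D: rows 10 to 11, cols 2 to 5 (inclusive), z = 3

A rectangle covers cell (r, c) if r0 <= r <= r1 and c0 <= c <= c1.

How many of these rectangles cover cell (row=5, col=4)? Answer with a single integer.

Check cell (5,4):
  A: rows 6-8 cols 3-5 -> outside (row miss)
  B: rows 4-11 cols 1-6 -> covers
  C: rows 1-6 cols 3-6 -> covers
  D: rows 10-11 cols 2-5 -> outside (row miss)
Count covering = 2

Answer: 2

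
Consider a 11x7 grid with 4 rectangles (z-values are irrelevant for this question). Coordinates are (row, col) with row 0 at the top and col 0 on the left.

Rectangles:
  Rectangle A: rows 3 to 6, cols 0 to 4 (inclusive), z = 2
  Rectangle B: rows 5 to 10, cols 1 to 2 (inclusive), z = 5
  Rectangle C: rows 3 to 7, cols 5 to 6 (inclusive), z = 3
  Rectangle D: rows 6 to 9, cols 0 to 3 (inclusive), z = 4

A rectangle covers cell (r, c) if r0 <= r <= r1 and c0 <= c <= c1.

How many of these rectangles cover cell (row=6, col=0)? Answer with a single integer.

Answer: 2

Derivation:
Check cell (6,0):
  A: rows 3-6 cols 0-4 -> covers
  B: rows 5-10 cols 1-2 -> outside (col miss)
  C: rows 3-7 cols 5-6 -> outside (col miss)
  D: rows 6-9 cols 0-3 -> covers
Count covering = 2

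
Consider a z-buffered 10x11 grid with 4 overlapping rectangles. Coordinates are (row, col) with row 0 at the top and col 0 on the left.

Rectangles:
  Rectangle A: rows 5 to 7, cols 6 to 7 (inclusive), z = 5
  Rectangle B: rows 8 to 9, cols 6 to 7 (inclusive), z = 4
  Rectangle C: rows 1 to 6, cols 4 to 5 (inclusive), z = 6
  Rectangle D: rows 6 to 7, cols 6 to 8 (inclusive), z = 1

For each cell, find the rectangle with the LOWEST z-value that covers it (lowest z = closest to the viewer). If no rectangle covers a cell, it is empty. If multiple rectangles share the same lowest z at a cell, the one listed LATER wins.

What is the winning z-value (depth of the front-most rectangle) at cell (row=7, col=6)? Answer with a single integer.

Check cell (7,6):
  A: rows 5-7 cols 6-7 z=5 -> covers; best now A (z=5)
  B: rows 8-9 cols 6-7 -> outside (row miss)
  C: rows 1-6 cols 4-5 -> outside (row miss)
  D: rows 6-7 cols 6-8 z=1 -> covers; best now D (z=1)
Winner: D at z=1

Answer: 1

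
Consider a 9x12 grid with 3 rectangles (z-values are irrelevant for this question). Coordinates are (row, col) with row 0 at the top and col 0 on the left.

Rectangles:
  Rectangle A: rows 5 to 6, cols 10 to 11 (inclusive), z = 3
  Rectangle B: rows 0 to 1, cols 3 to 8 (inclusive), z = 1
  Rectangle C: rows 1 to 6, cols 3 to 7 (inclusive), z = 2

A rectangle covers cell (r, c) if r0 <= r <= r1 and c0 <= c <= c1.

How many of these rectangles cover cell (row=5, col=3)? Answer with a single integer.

Check cell (5,3):
  A: rows 5-6 cols 10-11 -> outside (col miss)
  B: rows 0-1 cols 3-8 -> outside (row miss)
  C: rows 1-6 cols 3-7 -> covers
Count covering = 1

Answer: 1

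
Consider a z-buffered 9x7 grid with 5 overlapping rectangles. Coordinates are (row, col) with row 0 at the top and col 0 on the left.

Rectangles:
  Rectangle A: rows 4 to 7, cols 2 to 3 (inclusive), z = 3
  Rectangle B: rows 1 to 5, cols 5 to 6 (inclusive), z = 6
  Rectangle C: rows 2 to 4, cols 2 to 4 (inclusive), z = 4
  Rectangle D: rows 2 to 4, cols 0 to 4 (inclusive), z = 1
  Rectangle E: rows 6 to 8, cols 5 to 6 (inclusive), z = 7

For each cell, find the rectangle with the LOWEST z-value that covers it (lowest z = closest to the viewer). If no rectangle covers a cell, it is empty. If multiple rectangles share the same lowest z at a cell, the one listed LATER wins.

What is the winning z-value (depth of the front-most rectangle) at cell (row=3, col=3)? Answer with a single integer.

Check cell (3,3):
  A: rows 4-7 cols 2-3 -> outside (row miss)
  B: rows 1-5 cols 5-6 -> outside (col miss)
  C: rows 2-4 cols 2-4 z=4 -> covers; best now C (z=4)
  D: rows 2-4 cols 0-4 z=1 -> covers; best now D (z=1)
  E: rows 6-8 cols 5-6 -> outside (row miss)
Winner: D at z=1

Answer: 1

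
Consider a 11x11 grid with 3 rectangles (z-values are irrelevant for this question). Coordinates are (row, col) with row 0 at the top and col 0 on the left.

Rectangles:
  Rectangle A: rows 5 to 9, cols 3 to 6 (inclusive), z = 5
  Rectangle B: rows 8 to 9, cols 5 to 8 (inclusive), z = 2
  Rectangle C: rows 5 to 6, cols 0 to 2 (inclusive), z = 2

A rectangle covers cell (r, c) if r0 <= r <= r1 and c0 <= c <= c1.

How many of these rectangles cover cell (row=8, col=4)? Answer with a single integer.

Check cell (8,4):
  A: rows 5-9 cols 3-6 -> covers
  B: rows 8-9 cols 5-8 -> outside (col miss)
  C: rows 5-6 cols 0-2 -> outside (row miss)
Count covering = 1

Answer: 1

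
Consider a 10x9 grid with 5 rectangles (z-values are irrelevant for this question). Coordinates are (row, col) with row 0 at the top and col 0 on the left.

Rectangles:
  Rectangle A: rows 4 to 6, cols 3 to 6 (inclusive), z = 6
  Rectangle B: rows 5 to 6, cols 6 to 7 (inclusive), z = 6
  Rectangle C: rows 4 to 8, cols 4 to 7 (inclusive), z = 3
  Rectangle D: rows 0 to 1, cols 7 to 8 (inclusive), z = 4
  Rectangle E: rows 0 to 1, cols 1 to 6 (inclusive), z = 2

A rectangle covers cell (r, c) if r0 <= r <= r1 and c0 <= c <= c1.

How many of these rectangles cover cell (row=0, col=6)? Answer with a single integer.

Check cell (0,6):
  A: rows 4-6 cols 3-6 -> outside (row miss)
  B: rows 5-6 cols 6-7 -> outside (row miss)
  C: rows 4-8 cols 4-7 -> outside (row miss)
  D: rows 0-1 cols 7-8 -> outside (col miss)
  E: rows 0-1 cols 1-6 -> covers
Count covering = 1

Answer: 1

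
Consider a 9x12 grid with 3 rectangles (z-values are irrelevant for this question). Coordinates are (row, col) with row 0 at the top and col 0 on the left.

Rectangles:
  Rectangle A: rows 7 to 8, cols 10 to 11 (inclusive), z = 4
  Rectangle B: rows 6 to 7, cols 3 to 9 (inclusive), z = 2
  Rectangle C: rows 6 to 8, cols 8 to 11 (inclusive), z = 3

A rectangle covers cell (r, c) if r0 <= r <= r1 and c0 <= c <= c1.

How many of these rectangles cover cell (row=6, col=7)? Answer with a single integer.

Answer: 1

Derivation:
Check cell (6,7):
  A: rows 7-8 cols 10-11 -> outside (row miss)
  B: rows 6-7 cols 3-9 -> covers
  C: rows 6-8 cols 8-11 -> outside (col miss)
Count covering = 1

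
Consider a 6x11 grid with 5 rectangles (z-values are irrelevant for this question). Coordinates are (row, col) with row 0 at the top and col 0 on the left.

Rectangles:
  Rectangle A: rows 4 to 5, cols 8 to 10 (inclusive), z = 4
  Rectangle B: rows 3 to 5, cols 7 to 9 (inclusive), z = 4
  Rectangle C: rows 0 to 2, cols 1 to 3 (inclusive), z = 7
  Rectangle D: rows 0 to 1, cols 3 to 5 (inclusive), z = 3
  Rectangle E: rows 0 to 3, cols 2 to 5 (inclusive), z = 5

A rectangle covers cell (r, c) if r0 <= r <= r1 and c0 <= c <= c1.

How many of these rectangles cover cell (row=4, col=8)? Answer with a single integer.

Answer: 2

Derivation:
Check cell (4,8):
  A: rows 4-5 cols 8-10 -> covers
  B: rows 3-5 cols 7-9 -> covers
  C: rows 0-2 cols 1-3 -> outside (row miss)
  D: rows 0-1 cols 3-5 -> outside (row miss)
  E: rows 0-3 cols 2-5 -> outside (row miss)
Count covering = 2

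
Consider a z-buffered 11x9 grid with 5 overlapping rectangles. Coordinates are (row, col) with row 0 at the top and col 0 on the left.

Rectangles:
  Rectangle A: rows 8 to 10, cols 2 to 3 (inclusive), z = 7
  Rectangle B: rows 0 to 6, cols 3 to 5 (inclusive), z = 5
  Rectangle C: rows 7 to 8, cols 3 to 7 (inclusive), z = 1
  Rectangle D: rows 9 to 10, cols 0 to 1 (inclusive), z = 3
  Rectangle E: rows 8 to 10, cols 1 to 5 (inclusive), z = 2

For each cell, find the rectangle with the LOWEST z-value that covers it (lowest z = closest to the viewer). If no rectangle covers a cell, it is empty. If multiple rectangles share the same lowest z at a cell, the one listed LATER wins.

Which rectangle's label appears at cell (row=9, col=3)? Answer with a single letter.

Check cell (9,3):
  A: rows 8-10 cols 2-3 z=7 -> covers; best now A (z=7)
  B: rows 0-6 cols 3-5 -> outside (row miss)
  C: rows 7-8 cols 3-7 -> outside (row miss)
  D: rows 9-10 cols 0-1 -> outside (col miss)
  E: rows 8-10 cols 1-5 z=2 -> covers; best now E (z=2)
Winner: E at z=2

Answer: E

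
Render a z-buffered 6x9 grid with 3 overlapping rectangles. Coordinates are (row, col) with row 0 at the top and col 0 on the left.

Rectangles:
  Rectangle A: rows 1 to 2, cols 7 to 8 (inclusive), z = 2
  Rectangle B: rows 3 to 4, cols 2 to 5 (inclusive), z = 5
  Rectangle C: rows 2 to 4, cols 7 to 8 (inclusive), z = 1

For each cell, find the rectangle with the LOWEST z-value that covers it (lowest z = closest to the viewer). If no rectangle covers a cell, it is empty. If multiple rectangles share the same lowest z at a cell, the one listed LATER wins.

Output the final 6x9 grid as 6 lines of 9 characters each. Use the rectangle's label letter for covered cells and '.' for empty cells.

.........
.......AA
.......CC
..BBBB.CC
..BBBB.CC
.........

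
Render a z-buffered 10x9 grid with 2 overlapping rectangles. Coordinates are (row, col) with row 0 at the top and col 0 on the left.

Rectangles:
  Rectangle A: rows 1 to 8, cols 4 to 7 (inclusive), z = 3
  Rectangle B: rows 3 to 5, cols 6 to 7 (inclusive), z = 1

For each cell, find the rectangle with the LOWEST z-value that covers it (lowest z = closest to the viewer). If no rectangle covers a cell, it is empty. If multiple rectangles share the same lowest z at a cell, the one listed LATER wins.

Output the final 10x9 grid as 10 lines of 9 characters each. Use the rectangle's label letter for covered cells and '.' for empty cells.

.........
....AAAA.
....AAAA.
....AABB.
....AABB.
....AABB.
....AAAA.
....AAAA.
....AAAA.
.........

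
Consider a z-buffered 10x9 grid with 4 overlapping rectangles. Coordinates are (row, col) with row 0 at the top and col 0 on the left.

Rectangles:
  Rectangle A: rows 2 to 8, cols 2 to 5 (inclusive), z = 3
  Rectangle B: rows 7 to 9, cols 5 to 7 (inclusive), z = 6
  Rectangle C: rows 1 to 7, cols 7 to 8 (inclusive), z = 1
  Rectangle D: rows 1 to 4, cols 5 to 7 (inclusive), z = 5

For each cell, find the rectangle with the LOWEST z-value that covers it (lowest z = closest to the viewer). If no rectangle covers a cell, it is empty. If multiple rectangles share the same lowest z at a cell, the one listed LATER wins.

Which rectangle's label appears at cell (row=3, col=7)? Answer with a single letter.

Check cell (3,7):
  A: rows 2-8 cols 2-5 -> outside (col miss)
  B: rows 7-9 cols 5-7 -> outside (row miss)
  C: rows 1-7 cols 7-8 z=1 -> covers; best now C (z=1)
  D: rows 1-4 cols 5-7 z=5 -> covers; best now C (z=1)
Winner: C at z=1

Answer: C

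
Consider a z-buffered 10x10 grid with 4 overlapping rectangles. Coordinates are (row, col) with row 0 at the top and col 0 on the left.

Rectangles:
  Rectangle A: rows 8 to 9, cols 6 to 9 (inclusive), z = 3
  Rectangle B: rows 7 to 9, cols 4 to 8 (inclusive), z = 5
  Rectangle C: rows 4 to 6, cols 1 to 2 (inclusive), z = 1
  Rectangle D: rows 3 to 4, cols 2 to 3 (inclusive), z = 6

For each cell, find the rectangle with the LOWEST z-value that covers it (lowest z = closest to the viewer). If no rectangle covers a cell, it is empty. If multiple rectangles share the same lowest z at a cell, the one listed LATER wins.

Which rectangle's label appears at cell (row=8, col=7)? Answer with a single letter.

Check cell (8,7):
  A: rows 8-9 cols 6-9 z=3 -> covers; best now A (z=3)
  B: rows 7-9 cols 4-8 z=5 -> covers; best now A (z=3)
  C: rows 4-6 cols 1-2 -> outside (row miss)
  D: rows 3-4 cols 2-3 -> outside (row miss)
Winner: A at z=3

Answer: A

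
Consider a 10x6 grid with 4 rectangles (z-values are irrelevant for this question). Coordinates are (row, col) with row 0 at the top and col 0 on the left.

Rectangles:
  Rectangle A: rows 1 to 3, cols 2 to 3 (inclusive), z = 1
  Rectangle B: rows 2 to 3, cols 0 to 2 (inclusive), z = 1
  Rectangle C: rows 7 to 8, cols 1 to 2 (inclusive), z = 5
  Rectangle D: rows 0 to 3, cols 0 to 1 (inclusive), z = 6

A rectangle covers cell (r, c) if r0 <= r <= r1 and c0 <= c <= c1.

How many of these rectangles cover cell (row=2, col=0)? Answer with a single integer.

Answer: 2

Derivation:
Check cell (2,0):
  A: rows 1-3 cols 2-3 -> outside (col miss)
  B: rows 2-3 cols 0-2 -> covers
  C: rows 7-8 cols 1-2 -> outside (row miss)
  D: rows 0-3 cols 0-1 -> covers
Count covering = 2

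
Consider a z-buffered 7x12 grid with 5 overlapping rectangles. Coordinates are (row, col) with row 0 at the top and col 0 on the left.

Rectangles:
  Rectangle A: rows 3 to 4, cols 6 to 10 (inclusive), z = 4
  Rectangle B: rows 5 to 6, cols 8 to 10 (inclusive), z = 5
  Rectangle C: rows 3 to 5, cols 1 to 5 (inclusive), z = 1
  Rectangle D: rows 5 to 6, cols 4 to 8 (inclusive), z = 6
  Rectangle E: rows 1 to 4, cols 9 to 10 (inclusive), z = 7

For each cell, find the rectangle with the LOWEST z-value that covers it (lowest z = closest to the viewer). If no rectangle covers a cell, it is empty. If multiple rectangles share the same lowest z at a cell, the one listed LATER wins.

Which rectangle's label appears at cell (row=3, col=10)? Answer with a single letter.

Check cell (3,10):
  A: rows 3-4 cols 6-10 z=4 -> covers; best now A (z=4)
  B: rows 5-6 cols 8-10 -> outside (row miss)
  C: rows 3-5 cols 1-5 -> outside (col miss)
  D: rows 5-6 cols 4-8 -> outside (row miss)
  E: rows 1-4 cols 9-10 z=7 -> covers; best now A (z=4)
Winner: A at z=4

Answer: A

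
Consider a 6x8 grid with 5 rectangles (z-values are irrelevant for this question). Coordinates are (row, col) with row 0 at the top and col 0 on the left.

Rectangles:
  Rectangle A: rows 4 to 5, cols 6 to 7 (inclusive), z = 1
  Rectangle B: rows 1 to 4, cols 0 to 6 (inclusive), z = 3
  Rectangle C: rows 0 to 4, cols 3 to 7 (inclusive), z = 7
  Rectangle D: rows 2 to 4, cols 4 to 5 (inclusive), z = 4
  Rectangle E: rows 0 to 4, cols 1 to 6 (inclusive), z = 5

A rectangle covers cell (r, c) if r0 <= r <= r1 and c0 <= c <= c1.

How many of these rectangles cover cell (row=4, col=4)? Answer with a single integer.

Answer: 4

Derivation:
Check cell (4,4):
  A: rows 4-5 cols 6-7 -> outside (col miss)
  B: rows 1-4 cols 0-6 -> covers
  C: rows 0-4 cols 3-7 -> covers
  D: rows 2-4 cols 4-5 -> covers
  E: rows 0-4 cols 1-6 -> covers
Count covering = 4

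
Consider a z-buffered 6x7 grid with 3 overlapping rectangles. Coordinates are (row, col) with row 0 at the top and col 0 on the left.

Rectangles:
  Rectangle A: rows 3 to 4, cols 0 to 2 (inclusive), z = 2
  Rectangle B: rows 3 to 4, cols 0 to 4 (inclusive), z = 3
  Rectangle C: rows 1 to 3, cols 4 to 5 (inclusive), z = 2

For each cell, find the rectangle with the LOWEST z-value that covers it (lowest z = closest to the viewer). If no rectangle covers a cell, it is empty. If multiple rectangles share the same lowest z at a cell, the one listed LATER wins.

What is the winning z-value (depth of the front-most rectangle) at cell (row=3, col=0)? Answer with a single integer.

Check cell (3,0):
  A: rows 3-4 cols 0-2 z=2 -> covers; best now A (z=2)
  B: rows 3-4 cols 0-4 z=3 -> covers; best now A (z=2)
  C: rows 1-3 cols 4-5 -> outside (col miss)
Winner: A at z=2

Answer: 2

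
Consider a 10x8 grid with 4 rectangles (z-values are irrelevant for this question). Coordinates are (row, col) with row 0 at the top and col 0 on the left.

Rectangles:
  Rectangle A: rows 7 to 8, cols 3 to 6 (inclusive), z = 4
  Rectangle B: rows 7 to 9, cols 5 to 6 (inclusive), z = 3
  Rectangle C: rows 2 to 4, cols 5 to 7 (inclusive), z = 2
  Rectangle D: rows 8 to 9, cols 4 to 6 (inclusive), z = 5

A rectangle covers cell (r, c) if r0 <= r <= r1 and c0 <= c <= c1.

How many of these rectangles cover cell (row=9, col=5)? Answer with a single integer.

Answer: 2

Derivation:
Check cell (9,5):
  A: rows 7-8 cols 3-6 -> outside (row miss)
  B: rows 7-9 cols 5-6 -> covers
  C: rows 2-4 cols 5-7 -> outside (row miss)
  D: rows 8-9 cols 4-6 -> covers
Count covering = 2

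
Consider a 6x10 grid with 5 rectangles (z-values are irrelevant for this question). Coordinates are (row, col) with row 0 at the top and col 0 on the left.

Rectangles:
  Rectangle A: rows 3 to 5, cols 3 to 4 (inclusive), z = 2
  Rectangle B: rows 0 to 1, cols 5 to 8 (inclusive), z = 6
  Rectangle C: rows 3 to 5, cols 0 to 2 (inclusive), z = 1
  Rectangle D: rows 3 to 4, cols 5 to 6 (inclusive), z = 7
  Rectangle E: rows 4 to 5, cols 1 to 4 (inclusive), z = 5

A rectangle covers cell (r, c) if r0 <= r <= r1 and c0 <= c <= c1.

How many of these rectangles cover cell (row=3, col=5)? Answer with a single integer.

Answer: 1

Derivation:
Check cell (3,5):
  A: rows 3-5 cols 3-4 -> outside (col miss)
  B: rows 0-1 cols 5-8 -> outside (row miss)
  C: rows 3-5 cols 0-2 -> outside (col miss)
  D: rows 3-4 cols 5-6 -> covers
  E: rows 4-5 cols 1-4 -> outside (row miss)
Count covering = 1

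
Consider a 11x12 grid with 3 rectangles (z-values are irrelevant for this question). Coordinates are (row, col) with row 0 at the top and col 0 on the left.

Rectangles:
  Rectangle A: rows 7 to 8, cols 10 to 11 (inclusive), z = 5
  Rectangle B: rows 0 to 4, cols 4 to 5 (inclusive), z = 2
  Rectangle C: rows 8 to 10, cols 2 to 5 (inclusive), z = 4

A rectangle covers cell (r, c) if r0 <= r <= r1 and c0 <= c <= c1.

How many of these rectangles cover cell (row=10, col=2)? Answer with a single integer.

Check cell (10,2):
  A: rows 7-8 cols 10-11 -> outside (row miss)
  B: rows 0-4 cols 4-5 -> outside (row miss)
  C: rows 8-10 cols 2-5 -> covers
Count covering = 1

Answer: 1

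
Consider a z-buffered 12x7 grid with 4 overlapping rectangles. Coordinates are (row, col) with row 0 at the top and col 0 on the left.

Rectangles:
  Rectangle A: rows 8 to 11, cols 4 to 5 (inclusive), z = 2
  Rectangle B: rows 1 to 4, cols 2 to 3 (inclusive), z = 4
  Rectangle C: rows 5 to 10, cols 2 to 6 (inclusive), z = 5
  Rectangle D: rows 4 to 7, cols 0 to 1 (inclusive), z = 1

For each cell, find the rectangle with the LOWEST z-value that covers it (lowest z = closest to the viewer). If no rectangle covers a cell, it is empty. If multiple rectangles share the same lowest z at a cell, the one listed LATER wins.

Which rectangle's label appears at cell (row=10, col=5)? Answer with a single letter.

Check cell (10,5):
  A: rows 8-11 cols 4-5 z=2 -> covers; best now A (z=2)
  B: rows 1-4 cols 2-3 -> outside (row miss)
  C: rows 5-10 cols 2-6 z=5 -> covers; best now A (z=2)
  D: rows 4-7 cols 0-1 -> outside (row miss)
Winner: A at z=2

Answer: A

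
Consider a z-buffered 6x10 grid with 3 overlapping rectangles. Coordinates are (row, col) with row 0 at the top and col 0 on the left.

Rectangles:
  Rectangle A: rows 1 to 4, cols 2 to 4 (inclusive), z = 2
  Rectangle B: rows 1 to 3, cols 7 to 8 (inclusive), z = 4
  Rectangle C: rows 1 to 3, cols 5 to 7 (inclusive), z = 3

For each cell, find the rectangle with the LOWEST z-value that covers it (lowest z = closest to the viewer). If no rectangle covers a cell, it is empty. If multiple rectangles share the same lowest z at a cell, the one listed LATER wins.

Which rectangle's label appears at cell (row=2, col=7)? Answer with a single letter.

Check cell (2,7):
  A: rows 1-4 cols 2-4 -> outside (col miss)
  B: rows 1-3 cols 7-8 z=4 -> covers; best now B (z=4)
  C: rows 1-3 cols 5-7 z=3 -> covers; best now C (z=3)
Winner: C at z=3

Answer: C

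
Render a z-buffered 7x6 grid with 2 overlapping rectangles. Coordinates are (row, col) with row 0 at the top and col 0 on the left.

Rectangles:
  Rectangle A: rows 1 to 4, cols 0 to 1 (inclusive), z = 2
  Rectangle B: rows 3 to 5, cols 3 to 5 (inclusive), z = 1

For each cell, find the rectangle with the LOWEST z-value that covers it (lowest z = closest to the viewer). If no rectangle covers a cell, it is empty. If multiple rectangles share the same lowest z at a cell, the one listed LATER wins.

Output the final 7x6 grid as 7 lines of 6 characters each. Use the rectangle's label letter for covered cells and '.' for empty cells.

......
AA....
AA....
AA.BBB
AA.BBB
...BBB
......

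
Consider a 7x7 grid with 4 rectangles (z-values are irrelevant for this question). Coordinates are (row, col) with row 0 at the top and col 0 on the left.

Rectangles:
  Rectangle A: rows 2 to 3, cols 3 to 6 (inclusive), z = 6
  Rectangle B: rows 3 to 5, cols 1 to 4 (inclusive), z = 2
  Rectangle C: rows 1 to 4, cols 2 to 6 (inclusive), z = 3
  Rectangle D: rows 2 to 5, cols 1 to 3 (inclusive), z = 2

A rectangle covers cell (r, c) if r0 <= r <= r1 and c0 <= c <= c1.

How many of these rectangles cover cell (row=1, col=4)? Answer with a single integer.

Check cell (1,4):
  A: rows 2-3 cols 3-6 -> outside (row miss)
  B: rows 3-5 cols 1-4 -> outside (row miss)
  C: rows 1-4 cols 2-6 -> covers
  D: rows 2-5 cols 1-3 -> outside (row miss)
Count covering = 1

Answer: 1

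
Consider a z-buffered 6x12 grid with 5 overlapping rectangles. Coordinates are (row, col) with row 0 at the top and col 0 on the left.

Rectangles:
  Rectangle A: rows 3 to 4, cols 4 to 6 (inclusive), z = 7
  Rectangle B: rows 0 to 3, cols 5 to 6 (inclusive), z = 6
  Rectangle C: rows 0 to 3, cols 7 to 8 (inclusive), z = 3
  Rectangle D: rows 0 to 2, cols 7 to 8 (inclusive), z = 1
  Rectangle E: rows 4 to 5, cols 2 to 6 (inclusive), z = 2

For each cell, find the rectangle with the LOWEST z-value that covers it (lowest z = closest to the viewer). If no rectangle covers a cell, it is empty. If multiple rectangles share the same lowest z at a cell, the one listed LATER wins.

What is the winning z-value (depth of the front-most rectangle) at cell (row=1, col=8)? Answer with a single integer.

Check cell (1,8):
  A: rows 3-4 cols 4-6 -> outside (row miss)
  B: rows 0-3 cols 5-6 -> outside (col miss)
  C: rows 0-3 cols 7-8 z=3 -> covers; best now C (z=3)
  D: rows 0-2 cols 7-8 z=1 -> covers; best now D (z=1)
  E: rows 4-5 cols 2-6 -> outside (row miss)
Winner: D at z=1

Answer: 1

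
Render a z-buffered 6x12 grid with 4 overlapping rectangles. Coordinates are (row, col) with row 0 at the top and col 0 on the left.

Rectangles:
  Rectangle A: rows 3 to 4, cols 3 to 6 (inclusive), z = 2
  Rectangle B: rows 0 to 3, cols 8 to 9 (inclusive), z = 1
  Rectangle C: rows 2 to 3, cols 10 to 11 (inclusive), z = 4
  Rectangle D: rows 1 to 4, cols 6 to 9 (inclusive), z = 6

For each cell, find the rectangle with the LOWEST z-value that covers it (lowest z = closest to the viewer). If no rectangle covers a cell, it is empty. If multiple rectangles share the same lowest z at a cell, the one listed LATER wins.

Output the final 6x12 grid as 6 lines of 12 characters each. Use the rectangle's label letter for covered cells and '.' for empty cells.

........BB..
......DDBB..
......DDBBCC
...AAAADBBCC
...AAAADDD..
............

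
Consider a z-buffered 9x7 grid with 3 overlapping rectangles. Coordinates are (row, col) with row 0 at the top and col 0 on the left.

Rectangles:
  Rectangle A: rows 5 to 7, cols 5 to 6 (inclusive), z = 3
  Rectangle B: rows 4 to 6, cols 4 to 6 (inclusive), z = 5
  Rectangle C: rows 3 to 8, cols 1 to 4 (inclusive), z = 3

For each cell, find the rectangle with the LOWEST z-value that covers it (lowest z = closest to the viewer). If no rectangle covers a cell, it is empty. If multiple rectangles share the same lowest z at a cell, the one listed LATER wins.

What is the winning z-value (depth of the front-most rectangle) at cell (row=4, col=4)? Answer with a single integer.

Answer: 3

Derivation:
Check cell (4,4):
  A: rows 5-7 cols 5-6 -> outside (row miss)
  B: rows 4-6 cols 4-6 z=5 -> covers; best now B (z=5)
  C: rows 3-8 cols 1-4 z=3 -> covers; best now C (z=3)
Winner: C at z=3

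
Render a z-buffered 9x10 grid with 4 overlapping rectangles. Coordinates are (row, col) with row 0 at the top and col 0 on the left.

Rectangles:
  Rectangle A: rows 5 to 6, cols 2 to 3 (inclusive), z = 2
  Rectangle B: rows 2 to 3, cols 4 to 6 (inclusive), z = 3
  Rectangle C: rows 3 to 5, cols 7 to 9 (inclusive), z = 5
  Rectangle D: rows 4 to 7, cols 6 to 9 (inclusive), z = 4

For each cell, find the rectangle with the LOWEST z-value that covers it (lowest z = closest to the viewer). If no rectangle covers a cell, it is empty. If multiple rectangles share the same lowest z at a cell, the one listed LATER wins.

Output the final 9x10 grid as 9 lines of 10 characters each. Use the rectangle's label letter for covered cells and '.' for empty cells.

..........
..........
....BBB...
....BBBCCC
......DDDD
..AA..DDDD
..AA..DDDD
......DDDD
..........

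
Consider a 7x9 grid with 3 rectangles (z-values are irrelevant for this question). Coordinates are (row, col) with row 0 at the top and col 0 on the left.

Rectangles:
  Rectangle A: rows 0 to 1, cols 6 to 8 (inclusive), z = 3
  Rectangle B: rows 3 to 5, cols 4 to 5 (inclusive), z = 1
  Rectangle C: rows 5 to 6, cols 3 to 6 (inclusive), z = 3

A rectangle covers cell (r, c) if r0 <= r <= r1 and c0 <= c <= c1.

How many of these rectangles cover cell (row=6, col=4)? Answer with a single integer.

Check cell (6,4):
  A: rows 0-1 cols 6-8 -> outside (row miss)
  B: rows 3-5 cols 4-5 -> outside (row miss)
  C: rows 5-6 cols 3-6 -> covers
Count covering = 1

Answer: 1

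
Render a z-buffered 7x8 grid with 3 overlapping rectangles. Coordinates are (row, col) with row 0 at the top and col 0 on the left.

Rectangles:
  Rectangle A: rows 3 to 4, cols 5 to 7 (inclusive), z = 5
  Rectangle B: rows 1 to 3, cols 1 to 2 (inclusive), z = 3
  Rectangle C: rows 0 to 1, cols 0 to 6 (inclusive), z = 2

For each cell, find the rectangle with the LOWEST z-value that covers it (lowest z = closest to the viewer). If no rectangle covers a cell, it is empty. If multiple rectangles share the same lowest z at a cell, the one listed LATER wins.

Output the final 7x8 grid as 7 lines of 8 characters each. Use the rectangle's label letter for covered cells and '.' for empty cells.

CCCCCCC.
CCCCCCC.
.BB.....
.BB..AAA
.....AAA
........
........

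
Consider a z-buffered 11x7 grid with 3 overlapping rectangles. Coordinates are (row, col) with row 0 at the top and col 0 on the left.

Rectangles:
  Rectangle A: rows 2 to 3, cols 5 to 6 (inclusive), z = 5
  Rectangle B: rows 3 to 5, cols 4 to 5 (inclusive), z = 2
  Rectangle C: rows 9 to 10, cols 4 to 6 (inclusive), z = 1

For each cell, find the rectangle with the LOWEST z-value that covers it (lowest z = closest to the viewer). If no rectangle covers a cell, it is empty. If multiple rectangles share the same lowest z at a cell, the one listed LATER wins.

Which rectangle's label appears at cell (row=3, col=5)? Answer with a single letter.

Answer: B

Derivation:
Check cell (3,5):
  A: rows 2-3 cols 5-6 z=5 -> covers; best now A (z=5)
  B: rows 3-5 cols 4-5 z=2 -> covers; best now B (z=2)
  C: rows 9-10 cols 4-6 -> outside (row miss)
Winner: B at z=2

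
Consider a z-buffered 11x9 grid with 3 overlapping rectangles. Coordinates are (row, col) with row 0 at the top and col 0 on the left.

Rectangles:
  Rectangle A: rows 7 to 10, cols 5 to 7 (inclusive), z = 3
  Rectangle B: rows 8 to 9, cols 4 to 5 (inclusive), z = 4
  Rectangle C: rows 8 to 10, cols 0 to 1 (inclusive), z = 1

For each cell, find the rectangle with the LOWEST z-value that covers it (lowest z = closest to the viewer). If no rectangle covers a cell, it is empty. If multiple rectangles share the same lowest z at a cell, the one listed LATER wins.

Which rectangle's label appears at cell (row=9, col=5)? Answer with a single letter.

Answer: A

Derivation:
Check cell (9,5):
  A: rows 7-10 cols 5-7 z=3 -> covers; best now A (z=3)
  B: rows 8-9 cols 4-5 z=4 -> covers; best now A (z=3)
  C: rows 8-10 cols 0-1 -> outside (col miss)
Winner: A at z=3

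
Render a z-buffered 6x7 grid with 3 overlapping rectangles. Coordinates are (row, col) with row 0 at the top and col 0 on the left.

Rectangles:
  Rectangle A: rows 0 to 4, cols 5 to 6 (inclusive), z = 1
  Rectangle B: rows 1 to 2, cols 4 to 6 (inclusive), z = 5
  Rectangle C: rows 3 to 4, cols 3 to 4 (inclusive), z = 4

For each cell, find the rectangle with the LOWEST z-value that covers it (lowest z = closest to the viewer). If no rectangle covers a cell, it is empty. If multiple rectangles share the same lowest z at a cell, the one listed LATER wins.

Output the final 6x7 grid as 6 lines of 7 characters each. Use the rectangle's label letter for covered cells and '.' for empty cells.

.....AA
....BAA
....BAA
...CCAA
...CCAA
.......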